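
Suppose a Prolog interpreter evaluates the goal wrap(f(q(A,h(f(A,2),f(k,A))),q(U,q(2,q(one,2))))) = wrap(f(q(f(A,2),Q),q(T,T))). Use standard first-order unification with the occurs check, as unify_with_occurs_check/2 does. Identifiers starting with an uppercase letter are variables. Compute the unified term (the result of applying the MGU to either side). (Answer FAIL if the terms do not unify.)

FAIL

Decompose wrap/1: f(q(A,h(f(A,2),f(k,A))),q(U,q(2,q(one,2)))) = f(q(f(A,2),Q),q(T,T)).
Decompose f/2: q(A,h(f(A,2),f(k,A))) = q(f(A,2),Q),  q(U,q(2,q(one,2))) = q(T,T).
Decompose q/2: A = f(A,2),  h(f(A,2),f(k,A)) = Q.
Occurs check fails: A occurs in f(A,2); the equation A = f(A,2) has no finite solution.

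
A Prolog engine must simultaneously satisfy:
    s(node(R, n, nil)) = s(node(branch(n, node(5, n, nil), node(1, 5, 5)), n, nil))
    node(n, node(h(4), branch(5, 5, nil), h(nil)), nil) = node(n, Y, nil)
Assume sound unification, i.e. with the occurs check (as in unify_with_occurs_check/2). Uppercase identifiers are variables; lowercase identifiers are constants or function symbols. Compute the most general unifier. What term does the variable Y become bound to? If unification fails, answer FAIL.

node(h(4), branch(5, 5, nil), h(nil))

Decompose s/1: node(R, n, nil) = node(branch(n, node(5, n, nil), node(1, 5, 5)), n, nil).
Decompose node/3: R = branch(n, node(5, n, nil), node(1, 5, 5)),  n = n,  nil = nil.
Bind R := branch(n, node(5, n, nil), node(1, 5, 5)); no other remaining equation mentions R.
Delete trivial equation n = n.
Delete trivial equation nil = nil.
Decompose node/3: n = n,  node(h(4), branch(5, 5, nil), h(nil)) = Y,  nil = nil.
Delete trivial equation n = n.
Bind Y := node(h(4), branch(5, 5, nil), h(nil)); no other remaining equation mentions Y.
Delete trivial equation nil = nil.
MGU = { R -> branch(n, node(5, n, nil), node(1, 5, 5)), Y -> node(h(4), branch(5, 5, nil), h(nil)) }, so Y -> node(h(4), branch(5, 5, nil), h(nil)).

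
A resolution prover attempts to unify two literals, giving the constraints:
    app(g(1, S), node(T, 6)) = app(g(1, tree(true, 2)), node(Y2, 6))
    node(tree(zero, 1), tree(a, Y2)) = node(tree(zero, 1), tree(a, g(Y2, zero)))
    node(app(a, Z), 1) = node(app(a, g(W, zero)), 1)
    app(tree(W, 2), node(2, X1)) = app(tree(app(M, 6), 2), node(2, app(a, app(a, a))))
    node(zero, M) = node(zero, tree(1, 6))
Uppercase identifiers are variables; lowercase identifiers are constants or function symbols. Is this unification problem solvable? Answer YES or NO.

NO

Decompose app/2: g(1, S) = g(1, tree(true, 2)),  node(T, 6) = node(Y2, 6).
Decompose g/2: 1 = 1,  S = tree(true, 2).
Delete trivial equation 1 = 1.
Bind S := tree(true, 2); no other remaining equation mentions S.
Decompose node/2: T = Y2,  6 = 6.
Bind T := Y2; no other remaining equation mentions T.
Delete trivial equation 6 = 6.
Decompose node/2: tree(zero, 1) = tree(zero, 1),  tree(a, Y2) = tree(a, g(Y2, zero)).
Delete trivial equation tree(zero, 1) = tree(zero, 1).
Decompose tree/2: a = a,  Y2 = g(Y2, zero).
Delete trivial equation a = a.
Occurs check fails: Y2 occurs in g(Y2, zero); the equation Y2 = g(Y2, zero) has no finite solution.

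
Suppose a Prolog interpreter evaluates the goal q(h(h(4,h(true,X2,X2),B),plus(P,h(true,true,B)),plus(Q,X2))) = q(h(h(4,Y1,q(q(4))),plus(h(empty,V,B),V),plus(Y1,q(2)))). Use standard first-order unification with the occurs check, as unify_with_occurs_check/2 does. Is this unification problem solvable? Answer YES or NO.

YES

Decompose q/1: h(h(4,h(true,X2,X2),B),plus(P,h(true,true,B)),plus(Q,X2)) = h(h(4,Y1,q(q(4))),plus(h(empty,V,B),V),plus(Y1,q(2))).
Decompose h/3: h(4,h(true,X2,X2),B) = h(4,Y1,q(q(4))),  plus(P,h(true,true,B)) = plus(h(empty,V,B),V),  plus(Q,X2) = plus(Y1,q(2)).
Decompose h/3: 4 = 4,  h(true,X2,X2) = Y1,  B = q(q(4)).
Delete trivial equation 4 = 4.
Bind Y1 := h(true,X2,X2); substituting into the one remaining equation that mentions Y1 gives: plus(Q,X2) = plus(h(true,X2,X2),q(2)).
Bind B := q(q(4)); substituting into the one remaining equation that mentions B gives: plus(P,h(true,true,q(q(4)))) = plus(h(empty,V,q(q(4))),V).
Decompose plus/2: P = h(empty,V,q(q(4))),  h(true,true,q(q(4))) = V.
Bind P := h(empty,V,q(q(4))); no other remaining equation mentions P.
Bind V := h(true,true,q(q(4))); no other remaining equation mentions V. Substituting into the earlier binding gives P := h(empty,h(true,true,q(q(4))),q(q(4))).
Decompose plus/2: Q = h(true,X2,X2),  X2 = q(2).
Bind Q := h(true,X2,X2); no other remaining equation mentions Q.
Bind X2 := q(2). Substituting into the earlier bindings gives Y1 := h(true,q(2),q(2)), Q := h(true,q(2),q(2)).
No equations remain and no clash or occurs-check failure arose, so a unifier exists.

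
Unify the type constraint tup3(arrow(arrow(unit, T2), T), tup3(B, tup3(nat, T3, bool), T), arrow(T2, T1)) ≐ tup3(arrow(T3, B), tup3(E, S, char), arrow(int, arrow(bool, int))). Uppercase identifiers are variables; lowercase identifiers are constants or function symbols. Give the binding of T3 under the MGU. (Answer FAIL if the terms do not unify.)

arrow(unit, int)

Decompose tup3/3: arrow(arrow(unit, T2), T) ≐ arrow(T3, B),  tup3(B, tup3(nat, T3, bool), T) ≐ tup3(E, S, char),  arrow(T2, T1) ≐ arrow(int, arrow(bool, int)).
Decompose arrow/2: arrow(unit, T2) ≐ T3,  T ≐ B.
Bind T3 := arrow(unit, T2); substituting into the one remaining equation that mentions T3 gives: tup3(B, tup3(nat, arrow(unit, T2), bool), T) ≐ tup3(E, S, char).
Bind T := B; substituting into the one remaining equation that mentions T gives: tup3(B, tup3(nat, arrow(unit, T2), bool), B) ≐ tup3(E, S, char).
Decompose tup3/3: B ≐ E,  tup3(nat, arrow(unit, T2), bool) ≐ S,  B ≐ char.
Bind B := E; substituting into the one remaining equation that mentions B gives: E ≐ char. Substituting into the earlier binding gives T := E.
Bind S := tup3(nat, arrow(unit, T2), bool); no other remaining equation mentions S.
Bind E := char; no other remaining equation mentions E. Substituting into the earlier bindings gives T := char, B := char.
Decompose arrow/2: T2 ≐ int,  T1 ≐ arrow(bool, int).
Bind T2 := int; no other remaining equation mentions T2. Substituting into the earlier bindings gives T3 := arrow(unit, int), S := tup3(nat, arrow(unit, int), bool).
Bind T1 := arrow(bool, int).
MGU = { T3 ↦ arrow(unit, int), T ↦ char, B ↦ char, S ↦ tup3(nat, arrow(unit, int), bool), E ↦ char, T2 ↦ int, T1 ↦ arrow(bool, int) }, so T3 ↦ arrow(unit, int).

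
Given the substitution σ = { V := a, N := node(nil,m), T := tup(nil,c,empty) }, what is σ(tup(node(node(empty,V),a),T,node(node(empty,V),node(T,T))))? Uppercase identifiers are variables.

tup(node(node(empty,a),a),tup(nil,c,empty),node(node(empty,a),node(tup(nil,c,empty),tup(nil,c,empty))))

Replace each occurrence of V with a.
Replace each occurrence of T with tup(nil,c,empty).
Result: tup(node(node(empty,a),a),tup(nil,c,empty),node(node(empty,a),node(tup(nil,c,empty),tup(nil,c,empty)))).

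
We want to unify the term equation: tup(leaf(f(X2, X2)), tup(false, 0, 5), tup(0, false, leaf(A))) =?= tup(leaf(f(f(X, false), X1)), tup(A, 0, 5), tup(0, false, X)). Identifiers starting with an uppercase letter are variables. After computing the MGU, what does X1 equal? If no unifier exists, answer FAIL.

f(leaf(false), false)

Decompose tup/3: leaf(f(X2, X2)) =?= leaf(f(f(X, false), X1)),  tup(false, 0, 5) =?= tup(A, 0, 5),  tup(0, false, leaf(A)) =?= tup(0, false, X).
Decompose leaf/1: f(X2, X2) =?= f(f(X, false), X1).
Decompose f/2: X2 =?= f(X, false),  X2 =?= X1.
Bind X2 := f(X, false); substituting into the one remaining equation that mentions X2 gives: f(X, false) =?= X1.
Bind X1 := f(X, false); no other remaining equation mentions X1.
Decompose tup/3: false =?= A,  0 =?= 0,  5 =?= 5.
Bind A := false; substituting into the one remaining equation that mentions A gives: tup(0, false, leaf(false)) =?= tup(0, false, X).
Delete trivial equation 0 =?= 0.
Delete trivial equation 5 =?= 5.
Decompose tup/3: 0 =?= 0,  false =?= false,  leaf(false) =?= X.
Delete trivial equation 0 =?= 0.
Delete trivial equation false =?= false.
Bind X := leaf(false). Substituting into the earlier bindings gives X2 := f(leaf(false), false), X1 := f(leaf(false), false).
MGU = { X2 ↦ f(leaf(false), false), X1 ↦ f(leaf(false), false), A ↦ false, X ↦ leaf(false) }, so X1 ↦ f(leaf(false), false).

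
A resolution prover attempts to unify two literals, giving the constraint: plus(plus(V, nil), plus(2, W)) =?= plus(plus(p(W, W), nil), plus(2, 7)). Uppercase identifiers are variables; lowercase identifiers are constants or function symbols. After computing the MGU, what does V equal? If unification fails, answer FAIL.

p(7, 7)

Decompose plus/2: plus(V, nil) =?= plus(p(W, W), nil),  plus(2, W) =?= plus(2, 7).
Decompose plus/2: V =?= p(W, W),  nil =?= nil.
Bind V := p(W, W); no other remaining equation mentions V.
Delete trivial equation nil =?= nil.
Decompose plus/2: 2 =?= 2,  W =?= 7.
Delete trivial equation 2 =?= 2.
Bind W := 7. Substituting into the earlier binding gives V := p(7, 7).
MGU = { V -> p(7, 7), W -> 7 }, so V -> p(7, 7).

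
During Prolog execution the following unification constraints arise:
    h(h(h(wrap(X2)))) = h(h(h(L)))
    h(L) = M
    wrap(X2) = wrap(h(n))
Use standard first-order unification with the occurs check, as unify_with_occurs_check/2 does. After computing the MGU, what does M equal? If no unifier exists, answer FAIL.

h(wrap(h(n)))

Decompose h/1: h(h(wrap(X2))) = h(h(L)).
Decompose h/1: h(wrap(X2)) = h(L).
Decompose h/1: wrap(X2) = L.
Bind L := wrap(X2); substituting into the one remaining equation that mentions L gives: h(wrap(X2)) = M.
Bind M := h(wrap(X2)); no other remaining equation mentions M.
Decompose wrap/1: X2 = h(n).
Bind X2 := h(n). Substituting into the earlier bindings gives L := wrap(h(n)), M := h(wrap(h(n))).
MGU = { L -> wrap(h(n)), M -> h(wrap(h(n))), X2 -> h(n) }, so M -> h(wrap(h(n))).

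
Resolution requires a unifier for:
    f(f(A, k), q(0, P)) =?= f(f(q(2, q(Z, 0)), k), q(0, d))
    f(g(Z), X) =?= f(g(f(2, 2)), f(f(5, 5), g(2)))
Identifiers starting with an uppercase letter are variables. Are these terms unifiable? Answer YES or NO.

YES

Decompose f/2: f(A, k) =?= f(q(2, q(Z, 0)), k),  q(0, P) =?= q(0, d).
Decompose f/2: A =?= q(2, q(Z, 0)),  k =?= k.
Bind A := q(2, q(Z, 0)); no other remaining equation mentions A.
Delete trivial equation k =?= k.
Decompose q/2: 0 =?= 0,  P =?= d.
Delete trivial equation 0 =?= 0.
Bind P := d; no other remaining equation mentions P.
Decompose f/2: g(Z) =?= g(f(2, 2)),  X =?= f(f(5, 5), g(2)).
Decompose g/1: Z =?= f(2, 2).
Bind Z := f(2, 2); no other remaining equation mentions Z. Substituting into the earlier binding gives A := q(2, q(f(2, 2), 0)).
Bind X := f(f(5, 5), g(2)).
No equations remain and no clash or occurs-check failure arose, so a unifier exists.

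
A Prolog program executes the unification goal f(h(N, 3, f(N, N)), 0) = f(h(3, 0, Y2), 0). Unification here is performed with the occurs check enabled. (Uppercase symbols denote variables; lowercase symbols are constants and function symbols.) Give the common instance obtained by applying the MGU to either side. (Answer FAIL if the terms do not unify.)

Decompose f/2: h(N, 3, f(N, N)) = h(3, 0, Y2),  0 = 0.
Decompose h/3: N = 3,  3 = 0,  f(N, N) = Y2.
Bind N := 3; substituting into the one remaining equation that mentions N gives: f(3, 3) = Y2.
Clash: constants 3 and 0 differ; no unifier exists.

FAIL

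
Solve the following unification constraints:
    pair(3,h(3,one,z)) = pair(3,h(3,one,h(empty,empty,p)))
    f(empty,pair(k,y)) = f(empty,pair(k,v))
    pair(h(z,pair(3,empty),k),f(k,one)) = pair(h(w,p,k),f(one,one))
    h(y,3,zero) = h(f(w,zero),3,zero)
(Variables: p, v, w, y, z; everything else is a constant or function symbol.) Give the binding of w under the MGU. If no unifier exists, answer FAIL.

FAIL

Decompose pair/2: 3 = 3,  h(3,one,z) = h(3,one,h(empty,empty,p)).
Delete trivial equation 3 = 3.
Decompose h/3: 3 = 3,  one = one,  z = h(empty,empty,p).
Delete trivial equation 3 = 3.
Delete trivial equation one = one.
Bind z := h(empty,empty,p); substituting into the one remaining equation that mentions z gives: pair(h(h(empty,empty,p),pair(3,empty),k),f(k,one)) = pair(h(w,p,k),f(one,one)).
Decompose f/2: empty = empty,  pair(k,y) = pair(k,v).
Delete trivial equation empty = empty.
Decompose pair/2: k = k,  y = v.
Delete trivial equation k = k.
Bind y := v; substituting into the one remaining equation that mentions y gives: h(v,3,zero) = h(f(w,zero),3,zero).
Decompose pair/2: h(h(empty,empty,p),pair(3,empty),k) = h(w,p,k),  f(k,one) = f(one,one).
Decompose h/3: h(empty,empty,p) = w,  pair(3,empty) = p,  k = k.
Bind w := h(empty,empty,p); substituting into the one remaining equation that mentions w gives: h(v,3,zero) = h(f(h(empty,empty,p),zero),3,zero).
Bind p := pair(3,empty); substituting into the one remaining equation that mentions p gives: h(v,3,zero) = h(f(h(empty,empty,pair(3,empty)),zero),3,zero). Substituting into the earlier bindings gives z := h(empty,empty,pair(3,empty)), w := h(empty,empty,pair(3,empty)).
Delete trivial equation k = k.
Decompose f/2: k = one,  one = one.
Clash: constants k and one differ; no unifier exists.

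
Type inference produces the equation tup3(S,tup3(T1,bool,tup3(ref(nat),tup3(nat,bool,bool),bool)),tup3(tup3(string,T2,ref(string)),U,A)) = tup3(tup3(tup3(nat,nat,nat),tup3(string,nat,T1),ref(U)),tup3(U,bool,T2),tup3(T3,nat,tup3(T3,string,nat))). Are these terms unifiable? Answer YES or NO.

YES

Decompose tup3/3: S = tup3(tup3(nat,nat,nat),tup3(string,nat,T1),ref(U)),  tup3(T1,bool,tup3(ref(nat),tup3(nat,bool,bool),bool)) = tup3(U,bool,T2),  tup3(tup3(string,T2,ref(string)),U,A) = tup3(T3,nat,tup3(T3,string,nat)).
Bind S := tup3(tup3(nat,nat,nat),tup3(string,nat,T1),ref(U)); no other remaining equation mentions S.
Decompose tup3/3: T1 = U,  bool = bool,  tup3(ref(nat),tup3(nat,bool,bool),bool) = T2.
Bind T1 := U; no other remaining equation mentions T1. Substituting into the earlier binding gives S := tup3(tup3(nat,nat,nat),tup3(string,nat,U),ref(U)).
Delete trivial equation bool = bool.
Bind T2 := tup3(ref(nat),tup3(nat,bool,bool),bool); substituting into the remaining equation gives: tup3(tup3(string,tup3(ref(nat),tup3(nat,bool,bool),bool),ref(string)),U,A) = tup3(T3,nat,tup3(T3,string,nat)).
Decompose tup3/3: tup3(string,tup3(ref(nat),tup3(nat,bool,bool),bool),ref(string)) = T3,  U = nat,  A = tup3(T3,string,nat).
Bind T3 := tup3(string,tup3(ref(nat),tup3(nat,bool,bool),bool),ref(string)); substituting into the one remaining equation that mentions T3 gives: A = tup3(tup3(string,tup3(ref(nat),tup3(nat,bool,bool),bool),ref(string)),string,nat).
Bind U := nat; no other remaining equation mentions U. Substituting into the earlier bindings gives S := tup3(tup3(nat,nat,nat),tup3(string,nat,nat),ref(nat)), T1 := nat.
Bind A := tup3(tup3(string,tup3(ref(nat),tup3(nat,bool,bool),bool),ref(string)),string,nat).
No equations remain and no clash or occurs-check failure arose, so a unifier exists.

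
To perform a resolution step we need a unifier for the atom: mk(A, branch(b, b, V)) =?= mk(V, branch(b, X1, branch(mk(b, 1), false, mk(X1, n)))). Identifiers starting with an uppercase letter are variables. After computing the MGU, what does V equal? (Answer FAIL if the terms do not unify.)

branch(mk(b, 1), false, mk(b, n))

Decompose mk/2: A =?= V,  branch(b, b, V) =?= branch(b, X1, branch(mk(b, 1), false, mk(X1, n))).
Bind A := V; no other remaining equation mentions A.
Decompose branch/3: b =?= b,  b =?= X1,  V =?= branch(mk(b, 1), false, mk(X1, n)).
Delete trivial equation b =?= b.
Bind X1 := b; substituting into the remaining equation gives: V =?= branch(mk(b, 1), false, mk(b, n)).
Bind V := branch(mk(b, 1), false, mk(b, n)). Substituting into the earlier binding gives A := branch(mk(b, 1), false, mk(b, n)).
MGU = { A -> branch(mk(b, 1), false, mk(b, n)), X1 -> b, V -> branch(mk(b, 1), false, mk(b, n)) }, so V -> branch(mk(b, 1), false, mk(b, n)).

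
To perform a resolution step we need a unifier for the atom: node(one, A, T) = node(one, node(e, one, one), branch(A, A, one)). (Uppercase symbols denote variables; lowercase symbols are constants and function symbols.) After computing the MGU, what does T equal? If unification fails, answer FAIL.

Decompose node/3: one = one,  A = node(e, one, one),  T = branch(A, A, one).
Delete trivial equation one = one.
Bind A := node(e, one, one); substituting into the remaining equation gives: T = branch(node(e, one, one), node(e, one, one), one).
Bind T := branch(node(e, one, one), node(e, one, one), one).
MGU = { A -> node(e, one, one), T -> branch(node(e, one, one), node(e, one, one), one) }, so T -> branch(node(e, one, one), node(e, one, one), one).

branch(node(e, one, one), node(e, one, one), one)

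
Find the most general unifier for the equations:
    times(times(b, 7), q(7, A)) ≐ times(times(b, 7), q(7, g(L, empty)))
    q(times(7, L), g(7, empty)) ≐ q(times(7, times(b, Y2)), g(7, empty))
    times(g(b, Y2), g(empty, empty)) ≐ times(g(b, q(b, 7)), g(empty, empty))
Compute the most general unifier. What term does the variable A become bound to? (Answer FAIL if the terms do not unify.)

g(times(b, q(b, 7)), empty)

Decompose times/2: times(b, 7) ≐ times(b, 7),  q(7, A) ≐ q(7, g(L, empty)).
Delete trivial equation times(b, 7) ≐ times(b, 7).
Decompose q/2: 7 ≐ 7,  A ≐ g(L, empty).
Delete trivial equation 7 ≐ 7.
Bind A := g(L, empty); no other remaining equation mentions A.
Decompose q/2: times(7, L) ≐ times(7, times(b, Y2)),  g(7, empty) ≐ g(7, empty).
Decompose times/2: 7 ≐ 7,  L ≐ times(b, Y2).
Delete trivial equation 7 ≐ 7.
Bind L := times(b, Y2); no other remaining equation mentions L. Substituting into the earlier binding gives A := g(times(b, Y2), empty).
Delete trivial equation g(7, empty) ≐ g(7, empty).
Decompose times/2: g(b, Y2) ≐ g(b, q(b, 7)),  g(empty, empty) ≐ g(empty, empty).
Decompose g/2: b ≐ b,  Y2 ≐ q(b, 7).
Delete trivial equation b ≐ b.
Bind Y2 := q(b, 7); no other remaining equation mentions Y2. Substituting into the earlier bindings gives A := g(times(b, q(b, 7)), empty), L := times(b, q(b, 7)).
Delete trivial equation g(empty, empty) ≐ g(empty, empty).
MGU = { A ↦ g(times(b, q(b, 7)), empty), L ↦ times(b, q(b, 7)), Y2 ↦ q(b, 7) }, so A ↦ g(times(b, q(b, 7)), empty).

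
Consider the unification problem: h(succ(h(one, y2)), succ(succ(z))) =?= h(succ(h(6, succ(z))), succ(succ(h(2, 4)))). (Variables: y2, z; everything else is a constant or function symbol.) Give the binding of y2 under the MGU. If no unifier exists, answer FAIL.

Decompose h/2: succ(h(one, y2)) =?= succ(h(6, succ(z))),  succ(succ(z)) =?= succ(succ(h(2, 4))).
Decompose succ/1: h(one, y2) =?= h(6, succ(z)).
Decompose h/2: one =?= 6,  y2 =?= succ(z).
Clash: constants one and 6 differ; no unifier exists.

FAIL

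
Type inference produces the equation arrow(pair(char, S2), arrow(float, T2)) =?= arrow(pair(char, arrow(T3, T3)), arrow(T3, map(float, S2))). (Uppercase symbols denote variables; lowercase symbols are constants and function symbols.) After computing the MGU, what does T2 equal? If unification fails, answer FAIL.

map(float, arrow(float, float))

Decompose arrow/2: pair(char, S2) =?= pair(char, arrow(T3, T3)),  arrow(float, T2) =?= arrow(T3, map(float, S2)).
Decompose pair/2: char =?= char,  S2 =?= arrow(T3, T3).
Delete trivial equation char =?= char.
Bind S2 := arrow(T3, T3); substituting into the remaining equation gives: arrow(float, T2) =?= arrow(T3, map(float, arrow(T3, T3))).
Decompose arrow/2: float =?= T3,  T2 =?= map(float, arrow(T3, T3)).
Bind T3 := float; substituting into the remaining equation gives: T2 =?= map(float, arrow(float, float)). Substituting into the earlier binding gives S2 := arrow(float, float).
Bind T2 := map(float, arrow(float, float)).
MGU = { S2 := arrow(float, float), T3 := float, T2 := map(float, arrow(float, float)) }, so T2 := map(float, arrow(float, float)).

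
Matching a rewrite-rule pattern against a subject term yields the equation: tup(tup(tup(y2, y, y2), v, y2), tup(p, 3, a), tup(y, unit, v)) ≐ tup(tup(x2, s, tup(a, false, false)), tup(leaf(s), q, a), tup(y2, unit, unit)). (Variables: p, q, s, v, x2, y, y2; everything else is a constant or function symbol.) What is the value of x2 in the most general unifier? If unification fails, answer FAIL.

Decompose tup/3: tup(tup(y2, y, y2), v, y2) ≐ tup(x2, s, tup(a, false, false)),  tup(p, 3, a) ≐ tup(leaf(s), q, a),  tup(y, unit, v) ≐ tup(y2, unit, unit).
Decompose tup/3: tup(y2, y, y2) ≐ x2,  v ≐ s,  y2 ≐ tup(a, false, false).
Bind x2 := tup(y2, y, y2); no other remaining equation mentions x2.
Bind v := s; substituting into the one remaining equation that mentions v gives: tup(y, unit, s) ≐ tup(y2, unit, unit).
Bind y2 := tup(a, false, false); substituting into the one remaining equation that mentions y2 gives: tup(y, unit, s) ≐ tup(tup(a, false, false), unit, unit). Substituting into the earlier binding gives x2 := tup(tup(a, false, false), y, tup(a, false, false)).
Decompose tup/3: p ≐ leaf(s),  3 ≐ q,  a ≐ a.
Bind p := leaf(s); no other remaining equation mentions p.
Bind q := 3; no other remaining equation mentions q.
Delete trivial equation a ≐ a.
Decompose tup/3: y ≐ tup(a, false, false),  unit ≐ unit,  s ≐ unit.
Bind y := tup(a, false, false); no other remaining equation mentions y. Substituting into the earlier binding gives x2 := tup(tup(a, false, false), tup(a, false, false), tup(a, false, false)).
Delete trivial equation unit ≐ unit.
Bind s := unit. Substituting into the earlier bindings gives v := unit, p := leaf(unit).
MGU = { x2 ↦ tup(tup(a, false, false), tup(a, false, false), tup(a, false, false)), v ↦ unit, y2 ↦ tup(a, false, false), p ↦ leaf(unit), q ↦ 3, y ↦ tup(a, false, false), s ↦ unit }, so x2 ↦ tup(tup(a, false, false), tup(a, false, false), tup(a, false, false)).

tup(tup(a, false, false), tup(a, false, false), tup(a, false, false))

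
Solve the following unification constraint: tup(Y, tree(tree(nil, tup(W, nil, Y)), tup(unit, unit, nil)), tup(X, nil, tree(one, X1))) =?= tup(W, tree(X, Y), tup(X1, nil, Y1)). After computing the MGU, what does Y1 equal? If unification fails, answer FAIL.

tree(one, tree(nil, tup(tup(unit, unit, nil), nil, tup(unit, unit, nil))))

Decompose tup/3: Y =?= W,  tree(tree(nil, tup(W, nil, Y)), tup(unit, unit, nil)) =?= tree(X, Y),  tup(X, nil, tree(one, X1)) =?= tup(X1, nil, Y1).
Bind Y := W; substituting into the one remaining equation that mentions Y gives: tree(tree(nil, tup(W, nil, W)), tup(unit, unit, nil)) =?= tree(X, W).
Decompose tree/2: tree(nil, tup(W, nil, W)) =?= X,  tup(unit, unit, nil) =?= W.
Bind X := tree(nil, tup(W, nil, W)); substituting into the one remaining equation that mentions X gives: tup(tree(nil, tup(W, nil, W)), nil, tree(one, X1)) =?= tup(X1, nil, Y1).
Bind W := tup(unit, unit, nil); substituting into the remaining equation gives: tup(tree(nil, tup(tup(unit, unit, nil), nil, tup(unit, unit, nil))), nil, tree(one, X1)) =?= tup(X1, nil, Y1). Substituting into the earlier bindings gives Y := tup(unit, unit, nil), X := tree(nil, tup(tup(unit, unit, nil), nil, tup(unit, unit, nil))).
Decompose tup/3: tree(nil, tup(tup(unit, unit, nil), nil, tup(unit, unit, nil))) =?= X1,  nil =?= nil,  tree(one, X1) =?= Y1.
Bind X1 := tree(nil, tup(tup(unit, unit, nil), nil, tup(unit, unit, nil))); substituting into the one remaining equation that mentions X1 gives: tree(one, tree(nil, tup(tup(unit, unit, nil), nil, tup(unit, unit, nil)))) =?= Y1.
Delete trivial equation nil =?= nil.
Bind Y1 := tree(one, tree(nil, tup(tup(unit, unit, nil), nil, tup(unit, unit, nil)))).
MGU = { Y -> tup(unit, unit, nil), X -> tree(nil, tup(tup(unit, unit, nil), nil, tup(unit, unit, nil))), W -> tup(unit, unit, nil), X1 -> tree(nil, tup(tup(unit, unit, nil), nil, tup(unit, unit, nil))), Y1 -> tree(one, tree(nil, tup(tup(unit, unit, nil), nil, tup(unit, unit, nil)))) }, so Y1 -> tree(one, tree(nil, tup(tup(unit, unit, nil), nil, tup(unit, unit, nil)))).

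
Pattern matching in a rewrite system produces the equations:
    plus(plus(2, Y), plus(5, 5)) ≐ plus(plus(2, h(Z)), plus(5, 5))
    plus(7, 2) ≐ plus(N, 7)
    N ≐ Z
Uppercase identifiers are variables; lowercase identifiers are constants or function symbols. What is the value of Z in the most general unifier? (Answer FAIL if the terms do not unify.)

Decompose plus/2: plus(2, Y) ≐ plus(2, h(Z)),  plus(5, 5) ≐ plus(5, 5).
Decompose plus/2: 2 ≐ 2,  Y ≐ h(Z).
Delete trivial equation 2 ≐ 2.
Bind Y := h(Z); no other remaining equation mentions Y.
Delete trivial equation plus(5, 5) ≐ plus(5, 5).
Decompose plus/2: 7 ≐ N,  2 ≐ 7.
Bind N := 7; substituting into the one remaining equation that mentions N gives: 7 ≐ Z.
Clash: constants 2 and 7 differ; no unifier exists.

FAIL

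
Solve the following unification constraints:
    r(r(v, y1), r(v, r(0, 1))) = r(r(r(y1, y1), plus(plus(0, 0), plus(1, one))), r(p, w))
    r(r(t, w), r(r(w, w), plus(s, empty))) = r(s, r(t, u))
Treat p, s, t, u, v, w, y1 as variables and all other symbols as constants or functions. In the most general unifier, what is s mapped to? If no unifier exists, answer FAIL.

r(r(r(0, 1), r(0, 1)), r(0, 1))

Decompose r/2: r(v, y1) = r(r(y1, y1), plus(plus(0, 0), plus(1, one))),  r(v, r(0, 1)) = r(p, w).
Decompose r/2: v = r(y1, y1),  y1 = plus(plus(0, 0), plus(1, one)).
Bind v := r(y1, y1); substituting into the one remaining equation that mentions v gives: r(r(y1, y1), r(0, 1)) = r(p, w).
Bind y1 := plus(plus(0, 0), plus(1, one)); substituting into the one remaining equation that mentions y1 gives: r(r(plus(plus(0, 0), plus(1, one)), plus(plus(0, 0), plus(1, one))), r(0, 1)) = r(p, w). Substituting into the earlier binding gives v := r(plus(plus(0, 0), plus(1, one)), plus(plus(0, 0), plus(1, one))).
Decompose r/2: r(plus(plus(0, 0), plus(1, one)), plus(plus(0, 0), plus(1, one))) = p,  r(0, 1) = w.
Bind p := r(plus(plus(0, 0), plus(1, one)), plus(plus(0, 0), plus(1, one))); no other remaining equation mentions p.
Bind w := r(0, 1); substituting into the remaining equation gives: r(r(t, r(0, 1)), r(r(r(0, 1), r(0, 1)), plus(s, empty))) = r(s, r(t, u)).
Decompose r/2: r(t, r(0, 1)) = s,  r(r(r(0, 1), r(0, 1)), plus(s, empty)) = r(t, u).
Bind s := r(t, r(0, 1)); substituting into the remaining equation gives: r(r(r(0, 1), r(0, 1)), plus(r(t, r(0, 1)), empty)) = r(t, u).
Decompose r/2: r(r(0, 1), r(0, 1)) = t,  plus(r(t, r(0, 1)), empty) = u.
Bind t := r(r(0, 1), r(0, 1)); substituting into the remaining equation gives: plus(r(r(r(0, 1), r(0, 1)), r(0, 1)), empty) = u. Substituting into the earlier binding gives s := r(r(r(0, 1), r(0, 1)), r(0, 1)).
Bind u := plus(r(r(r(0, 1), r(0, 1)), r(0, 1)), empty).
MGU = { v -> r(plus(plus(0, 0), plus(1, one)), plus(plus(0, 0), plus(1, one))), y1 -> plus(plus(0, 0), plus(1, one)), p -> r(plus(plus(0, 0), plus(1, one)), plus(plus(0, 0), plus(1, one))), w -> r(0, 1), s -> r(r(r(0, 1), r(0, 1)), r(0, 1)), t -> r(r(0, 1), r(0, 1)), u -> plus(r(r(r(0, 1), r(0, 1)), r(0, 1)), empty) }, so s -> r(r(r(0, 1), r(0, 1)), r(0, 1)).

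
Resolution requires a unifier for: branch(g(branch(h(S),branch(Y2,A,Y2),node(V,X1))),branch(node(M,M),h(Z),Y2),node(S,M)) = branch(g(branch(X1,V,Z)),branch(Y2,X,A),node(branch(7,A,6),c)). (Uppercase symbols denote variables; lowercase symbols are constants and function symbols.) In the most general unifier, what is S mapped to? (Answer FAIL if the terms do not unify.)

branch(7,node(c,c),6)

Decompose branch/3: g(branch(h(S),branch(Y2,A,Y2),node(V,X1))) = g(branch(X1,V,Z)),  branch(node(M,M),h(Z),Y2) = branch(Y2,X,A),  node(S,M) = node(branch(7,A,6),c).
Decompose g/1: branch(h(S),branch(Y2,A,Y2),node(V,X1)) = branch(X1,V,Z).
Decompose branch/3: h(S) = X1,  branch(Y2,A,Y2) = V,  node(V,X1) = Z.
Bind X1 := h(S); substituting into the one remaining equation that mentions X1 gives: node(V,h(S)) = Z.
Bind V := branch(Y2,A,Y2); substituting into the one remaining equation that mentions V gives: node(branch(Y2,A,Y2),h(S)) = Z.
Bind Z := node(branch(Y2,A,Y2),h(S)); substituting into the one remaining equation that mentions Z gives: branch(node(M,M),h(node(branch(Y2,A,Y2),h(S))),Y2) = branch(Y2,X,A).
Decompose branch/3: node(M,M) = Y2,  h(node(branch(Y2,A,Y2),h(S))) = X,  Y2 = A.
Bind Y2 := node(M,M); substituting into the 2 remaining equations that mention Y2 gives: h(node(branch(node(M,M),A,node(M,M)),h(S))) = X,  node(M,M) = A. Substituting into the earlier bindings gives V := branch(node(M,M),A,node(M,M)), Z := node(branch(node(M,M),A,node(M,M)),h(S)).
Bind X := h(node(branch(node(M,M),A,node(M,M)),h(S))); no other remaining equation mentions X.
Bind A := node(M,M); substituting into the remaining equation gives: node(S,M) = node(branch(7,node(M,M),6),c). Substituting into the earlier bindings gives V := branch(node(M,M),node(M,M),node(M,M)), Z := node(branch(node(M,M),node(M,M),node(M,M)),h(S)), X := h(node(branch(node(M,M),node(M,M),node(M,M)),h(S))).
Decompose node/2: S = branch(7,node(M,M),6),  M = c.
Bind S := branch(7,node(M,M),6); no other remaining equation mentions S. Substituting into the earlier bindings gives X1 := h(branch(7,node(M,M),6)), Z := node(branch(node(M,M),node(M,M),node(M,M)),h(branch(7,node(M,M),6))), X := h(node(branch(node(M,M),node(M,M),node(M,M)),h(branch(7,node(M,M),6)))).
Bind M := c. Substituting into the earlier bindings gives X1 := h(branch(7,node(c,c),6)), V := branch(node(c,c),node(c,c),node(c,c)), Z := node(branch(node(c,c),node(c,c),node(c,c)),h(branch(7,node(c,c),6))), Y2 := node(c,c), X := h(node(branch(node(c,c),node(c,c),node(c,c)),h(branch(7,node(c,c),6)))), A := node(c,c), S := branch(7,node(c,c),6).
MGU = { X1 := h(branch(7,node(c,c),6)), V := branch(node(c,c),node(c,c),node(c,c)), Z := node(branch(node(c,c),node(c,c),node(c,c)),h(branch(7,node(c,c),6))), Y2 := node(c,c), X := h(node(branch(node(c,c),node(c,c),node(c,c)),h(branch(7,node(c,c),6)))), A := node(c,c), S := branch(7,node(c,c),6), M := c }, so S := branch(7,node(c,c),6).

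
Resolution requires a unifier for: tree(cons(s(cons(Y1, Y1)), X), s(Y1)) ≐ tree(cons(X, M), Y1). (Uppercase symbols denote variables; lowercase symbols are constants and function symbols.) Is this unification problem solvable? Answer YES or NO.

Decompose tree/2: cons(s(cons(Y1, Y1)), X) ≐ cons(X, M),  s(Y1) ≐ Y1.
Decompose cons/2: s(cons(Y1, Y1)) ≐ X,  X ≐ M.
Bind X := s(cons(Y1, Y1)); substituting into the one remaining equation that mentions X gives: s(cons(Y1, Y1)) ≐ M.
Bind M := s(cons(Y1, Y1)); no other remaining equation mentions M.
Occurs check fails: Y1 occurs in s(Y1); the equation Y1 ≐ s(Y1) has no finite solution.

NO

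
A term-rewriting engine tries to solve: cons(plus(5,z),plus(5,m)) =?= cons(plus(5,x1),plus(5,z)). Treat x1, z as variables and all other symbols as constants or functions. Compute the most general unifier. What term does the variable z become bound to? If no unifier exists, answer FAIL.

m

Decompose cons/2: plus(5,z) =?= plus(5,x1),  plus(5,m) =?= plus(5,z).
Decompose plus/2: 5 =?= 5,  z =?= x1.
Delete trivial equation 5 =?= 5.
Bind z := x1; substituting into the remaining equation gives: plus(5,m) =?= plus(5,x1).
Decompose plus/2: 5 =?= 5,  m =?= x1.
Delete trivial equation 5 =?= 5.
Bind x1 := m. Substituting into the earlier binding gives z := m.
MGU = { z ↦ m, x1 ↦ m }, so z ↦ m.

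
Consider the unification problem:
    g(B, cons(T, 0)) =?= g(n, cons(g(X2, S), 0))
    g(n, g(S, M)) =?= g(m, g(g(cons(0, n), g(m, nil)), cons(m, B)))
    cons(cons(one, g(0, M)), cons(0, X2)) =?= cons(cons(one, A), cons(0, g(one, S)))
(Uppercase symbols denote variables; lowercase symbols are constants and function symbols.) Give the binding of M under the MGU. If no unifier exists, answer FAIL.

FAIL

Decompose g/2: B =?= n,  cons(T, 0) =?= cons(g(X2, S), 0).
Bind B := n; substituting into the one remaining equation that mentions B gives: g(n, g(S, M)) =?= g(m, g(g(cons(0, n), g(m, nil)), cons(m, n))).
Decompose cons/2: T =?= g(X2, S),  0 =?= 0.
Bind T := g(X2, S); no other remaining equation mentions T.
Delete trivial equation 0 =?= 0.
Decompose g/2: n =?= m,  g(S, M) =?= g(g(cons(0, n), g(m, nil)), cons(m, n)).
Clash: constants n and m differ; no unifier exists.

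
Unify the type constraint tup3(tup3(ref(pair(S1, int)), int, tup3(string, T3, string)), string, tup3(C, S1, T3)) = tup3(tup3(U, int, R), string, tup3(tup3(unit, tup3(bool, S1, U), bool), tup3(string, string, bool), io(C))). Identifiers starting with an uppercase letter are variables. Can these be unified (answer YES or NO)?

Decompose tup3/3: tup3(ref(pair(S1, int)), int, tup3(string, T3, string)) = tup3(U, int, R),  string = string,  tup3(C, S1, T3) = tup3(tup3(unit, tup3(bool, S1, U), bool), tup3(string, string, bool), io(C)).
Decompose tup3/3: ref(pair(S1, int)) = U,  int = int,  tup3(string, T3, string) = R.
Bind U := ref(pair(S1, int)); substituting into the one remaining equation that mentions U gives: tup3(C, S1, T3) = tup3(tup3(unit, tup3(bool, S1, ref(pair(S1, int))), bool), tup3(string, string, bool), io(C)).
Delete trivial equation int = int.
Bind R := tup3(string, T3, string); no other remaining equation mentions R.
Delete trivial equation string = string.
Decompose tup3/3: C = tup3(unit, tup3(bool, S1, ref(pair(S1, int))), bool),  S1 = tup3(string, string, bool),  T3 = io(C).
Bind C := tup3(unit, tup3(bool, S1, ref(pair(S1, int))), bool); substituting into the one remaining equation that mentions C gives: T3 = io(tup3(unit, tup3(bool, S1, ref(pair(S1, int))), bool)).
Bind S1 := tup3(string, string, bool); substituting into the remaining equation gives: T3 = io(tup3(unit, tup3(bool, tup3(string, string, bool), ref(pair(tup3(string, string, bool), int))), bool)). Substituting into the earlier bindings gives U := ref(pair(tup3(string, string, bool), int)), C := tup3(unit, tup3(bool, tup3(string, string, bool), ref(pair(tup3(string, string, bool), int))), bool).
Bind T3 := io(tup3(unit, tup3(bool, tup3(string, string, bool), ref(pair(tup3(string, string, bool), int))), bool)). Substituting into the earlier binding gives R := tup3(string, io(tup3(unit, tup3(bool, tup3(string, string, bool), ref(pair(tup3(string, string, bool), int))), bool)), string).
No equations remain and no clash or occurs-check failure arose, so a unifier exists.

YES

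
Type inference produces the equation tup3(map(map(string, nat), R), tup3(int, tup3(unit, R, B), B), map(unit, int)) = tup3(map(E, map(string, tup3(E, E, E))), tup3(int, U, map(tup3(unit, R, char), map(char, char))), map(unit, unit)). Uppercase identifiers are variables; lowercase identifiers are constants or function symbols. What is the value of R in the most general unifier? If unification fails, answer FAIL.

Decompose tup3/3: map(map(string, nat), R) = map(E, map(string, tup3(E, E, E))),  tup3(int, tup3(unit, R, B), B) = tup3(int, U, map(tup3(unit, R, char), map(char, char))),  map(unit, int) = map(unit, unit).
Decompose map/2: map(string, nat) = E,  R = map(string, tup3(E, E, E)).
Bind E := map(string, nat); substituting into the one remaining equation that mentions E gives: R = map(string, tup3(map(string, nat), map(string, nat), map(string, nat))).
Bind R := map(string, tup3(map(string, nat), map(string, nat), map(string, nat))); substituting into the one remaining equation that mentions R gives: tup3(int, tup3(unit, map(string, tup3(map(string, nat), map(string, nat), map(string, nat))), B), B) = tup3(int, U, map(tup3(unit, map(string, tup3(map(string, nat), map(string, nat), map(string, nat))), char), map(char, char))).
Decompose tup3/3: int = int,  tup3(unit, map(string, tup3(map(string, nat), map(string, nat), map(string, nat))), B) = U,  B = map(tup3(unit, map(string, tup3(map(string, nat), map(string, nat), map(string, nat))), char), map(char, char)).
Delete trivial equation int = int.
Bind U := tup3(unit, map(string, tup3(map(string, nat), map(string, nat), map(string, nat))), B); no other remaining equation mentions U.
Bind B := map(tup3(unit, map(string, tup3(map(string, nat), map(string, nat), map(string, nat))), char), map(char, char)); no other remaining equation mentions B. Substituting into the earlier binding gives U := tup3(unit, map(string, tup3(map(string, nat), map(string, nat), map(string, nat))), map(tup3(unit, map(string, tup3(map(string, nat), map(string, nat), map(string, nat))), char), map(char, char))).
Decompose map/2: unit = unit,  int = unit.
Delete trivial equation unit = unit.
Clash: constants int and unit differ; no unifier exists.

FAIL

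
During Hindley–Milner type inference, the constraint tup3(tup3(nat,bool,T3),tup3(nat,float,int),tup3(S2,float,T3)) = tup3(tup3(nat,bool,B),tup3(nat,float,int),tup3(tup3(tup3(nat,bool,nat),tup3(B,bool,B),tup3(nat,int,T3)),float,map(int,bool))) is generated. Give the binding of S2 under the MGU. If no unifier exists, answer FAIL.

tup3(tup3(nat,bool,nat),tup3(map(int,bool),bool,map(int,bool)),tup3(nat,int,map(int,bool)))

Decompose tup3/3: tup3(nat,bool,T3) = tup3(nat,bool,B),  tup3(nat,float,int) = tup3(nat,float,int),  tup3(S2,float,T3) = tup3(tup3(tup3(nat,bool,nat),tup3(B,bool,B),tup3(nat,int,T3)),float,map(int,bool)).
Decompose tup3/3: nat = nat,  bool = bool,  T3 = B.
Delete trivial equation nat = nat.
Delete trivial equation bool = bool.
Bind T3 := B; substituting into the one remaining equation that mentions T3 gives: tup3(S2,float,B) = tup3(tup3(tup3(nat,bool,nat),tup3(B,bool,B),tup3(nat,int,B)),float,map(int,bool)).
Delete trivial equation tup3(nat,float,int) = tup3(nat,float,int).
Decompose tup3/3: S2 = tup3(tup3(nat,bool,nat),tup3(B,bool,B),tup3(nat,int,B)),  float = float,  B = map(int,bool).
Bind S2 := tup3(tup3(nat,bool,nat),tup3(B,bool,B),tup3(nat,int,B)); no other remaining equation mentions S2.
Delete trivial equation float = float.
Bind B := map(int,bool). Substituting into the earlier bindings gives T3 := map(int,bool), S2 := tup3(tup3(nat,bool,nat),tup3(map(int,bool),bool,map(int,bool)),tup3(nat,int,map(int,bool))).
MGU = { T3 := map(int,bool), S2 := tup3(tup3(nat,bool,nat),tup3(map(int,bool),bool,map(int,bool)),tup3(nat,int,map(int,bool))), B := map(int,bool) }, so S2 := tup3(tup3(nat,bool,nat),tup3(map(int,bool),bool,map(int,bool)),tup3(nat,int,map(int,bool))).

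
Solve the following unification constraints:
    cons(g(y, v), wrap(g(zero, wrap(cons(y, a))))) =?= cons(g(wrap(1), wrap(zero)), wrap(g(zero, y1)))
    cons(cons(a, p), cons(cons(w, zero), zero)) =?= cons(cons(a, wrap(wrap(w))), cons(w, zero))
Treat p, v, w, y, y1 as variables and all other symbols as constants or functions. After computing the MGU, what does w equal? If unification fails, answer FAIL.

FAIL

Decompose cons/2: g(y, v) =?= g(wrap(1), wrap(zero)),  wrap(g(zero, wrap(cons(y, a)))) =?= wrap(g(zero, y1)).
Decompose g/2: y =?= wrap(1),  v =?= wrap(zero).
Bind y := wrap(1); substituting into the one remaining equation that mentions y gives: wrap(g(zero, wrap(cons(wrap(1), a)))) =?= wrap(g(zero, y1)).
Bind v := wrap(zero); no other remaining equation mentions v.
Decompose wrap/1: g(zero, wrap(cons(wrap(1), a))) =?= g(zero, y1).
Decompose g/2: zero =?= zero,  wrap(cons(wrap(1), a)) =?= y1.
Delete trivial equation zero =?= zero.
Bind y1 := wrap(cons(wrap(1), a)); no other remaining equation mentions y1.
Decompose cons/2: cons(a, p) =?= cons(a, wrap(wrap(w))),  cons(cons(w, zero), zero) =?= cons(w, zero).
Decompose cons/2: a =?= a,  p =?= wrap(wrap(w)).
Delete trivial equation a =?= a.
Bind p := wrap(wrap(w)); no other remaining equation mentions p.
Decompose cons/2: cons(w, zero) =?= w,  zero =?= zero.
Occurs check fails: w occurs in cons(w, zero); the equation w =?= cons(w, zero) has no finite solution.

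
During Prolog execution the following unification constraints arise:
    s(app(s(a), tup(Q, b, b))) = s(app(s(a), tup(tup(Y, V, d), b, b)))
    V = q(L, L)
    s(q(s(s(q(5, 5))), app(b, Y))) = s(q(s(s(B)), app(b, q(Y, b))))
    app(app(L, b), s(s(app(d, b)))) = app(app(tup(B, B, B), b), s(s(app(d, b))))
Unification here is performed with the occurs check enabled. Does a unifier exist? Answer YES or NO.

Decompose s/1: app(s(a), tup(Q, b, b)) = app(s(a), tup(tup(Y, V, d), b, b)).
Decompose app/2: s(a) = s(a),  tup(Q, b, b) = tup(tup(Y, V, d), b, b).
Delete trivial equation s(a) = s(a).
Decompose tup/3: Q = tup(Y, V, d),  b = b,  b = b.
Bind Q := tup(Y, V, d); no other remaining equation mentions Q.
Delete trivial equation b = b.
Delete trivial equation b = b.
Bind V := q(L, L); no other remaining equation mentions V. Substituting into the earlier binding gives Q := tup(Y, q(L, L), d).
Decompose s/1: q(s(s(q(5, 5))), app(b, Y)) = q(s(s(B)), app(b, q(Y, b))).
Decompose q/2: s(s(q(5, 5))) = s(s(B)),  app(b, Y) = app(b, q(Y, b)).
Decompose s/1: s(q(5, 5)) = s(B).
Decompose s/1: q(5, 5) = B.
Bind B := q(5, 5); substituting into the one remaining equation that mentions B gives: app(app(L, b), s(s(app(d, b)))) = app(app(tup(q(5, 5), q(5, 5), q(5, 5)), b), s(s(app(d, b)))).
Decompose app/2: b = b,  Y = q(Y, b).
Delete trivial equation b = b.
Occurs check fails: Y occurs in q(Y, b); the equation Y = q(Y, b) has no finite solution.

NO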